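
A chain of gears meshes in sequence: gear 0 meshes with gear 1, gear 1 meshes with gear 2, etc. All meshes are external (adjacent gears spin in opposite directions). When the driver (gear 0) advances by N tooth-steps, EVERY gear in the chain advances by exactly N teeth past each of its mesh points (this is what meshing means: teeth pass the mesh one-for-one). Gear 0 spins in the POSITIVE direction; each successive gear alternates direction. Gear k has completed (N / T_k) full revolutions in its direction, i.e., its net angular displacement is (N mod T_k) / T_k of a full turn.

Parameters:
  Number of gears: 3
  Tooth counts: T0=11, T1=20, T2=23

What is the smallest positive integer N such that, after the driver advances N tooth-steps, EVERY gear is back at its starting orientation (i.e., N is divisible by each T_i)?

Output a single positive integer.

Gear k returns to start when N is a multiple of T_k.
All gears at start simultaneously when N is a common multiple of [11, 20, 23]; the smallest such N is lcm(11, 20, 23).
Start: lcm = T0 = 11
Fold in T1=20: gcd(11, 20) = 1; lcm(11, 20) = 11 * 20 / 1 = 220 / 1 = 220
Fold in T2=23: gcd(220, 23) = 1; lcm(220, 23) = 220 * 23 / 1 = 5060 / 1 = 5060
Full cycle length = 5060

Answer: 5060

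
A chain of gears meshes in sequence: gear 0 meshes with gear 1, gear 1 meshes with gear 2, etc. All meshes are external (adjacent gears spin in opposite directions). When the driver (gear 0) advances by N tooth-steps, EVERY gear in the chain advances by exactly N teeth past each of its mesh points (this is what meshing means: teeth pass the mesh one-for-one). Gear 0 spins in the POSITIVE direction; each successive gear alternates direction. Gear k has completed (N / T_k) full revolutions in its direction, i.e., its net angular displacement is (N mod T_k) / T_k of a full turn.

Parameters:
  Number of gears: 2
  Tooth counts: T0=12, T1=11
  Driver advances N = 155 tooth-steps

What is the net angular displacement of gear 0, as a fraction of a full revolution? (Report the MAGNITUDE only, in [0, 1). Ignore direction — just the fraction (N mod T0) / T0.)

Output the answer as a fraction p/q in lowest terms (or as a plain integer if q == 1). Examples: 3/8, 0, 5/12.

Answer: 11/12

Derivation:
Chain of 2 gears, tooth counts: [12, 11]
  gear 0: T0=12, direction=positive, advance = 155 mod 12 = 11 teeth = 11/12 turn
  gear 1: T1=11, direction=negative, advance = 155 mod 11 = 1 teeth = 1/11 turn
Gear 0: 155 mod 12 = 11
Fraction = 11 / 12 = 11/12 (gcd(11,12)=1) = 11/12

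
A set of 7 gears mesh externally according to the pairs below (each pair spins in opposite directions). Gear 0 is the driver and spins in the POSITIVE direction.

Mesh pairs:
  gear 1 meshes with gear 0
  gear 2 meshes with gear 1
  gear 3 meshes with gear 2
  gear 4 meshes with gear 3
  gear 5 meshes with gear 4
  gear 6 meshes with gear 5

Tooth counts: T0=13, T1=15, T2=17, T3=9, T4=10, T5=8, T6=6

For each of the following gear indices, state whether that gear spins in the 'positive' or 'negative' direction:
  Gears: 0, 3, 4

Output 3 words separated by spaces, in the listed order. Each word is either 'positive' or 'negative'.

Gear 0 (driver): positive (depth 0)
  gear 1: meshes with gear 0 -> depth 1 -> negative (opposite of gear 0)
  gear 2: meshes with gear 1 -> depth 2 -> positive (opposite of gear 1)
  gear 3: meshes with gear 2 -> depth 3 -> negative (opposite of gear 2)
  gear 4: meshes with gear 3 -> depth 4 -> positive (opposite of gear 3)
  gear 5: meshes with gear 4 -> depth 5 -> negative (opposite of gear 4)
  gear 6: meshes with gear 5 -> depth 6 -> positive (opposite of gear 5)
Queried indices 0, 3, 4 -> positive, negative, positive

Answer: positive negative positive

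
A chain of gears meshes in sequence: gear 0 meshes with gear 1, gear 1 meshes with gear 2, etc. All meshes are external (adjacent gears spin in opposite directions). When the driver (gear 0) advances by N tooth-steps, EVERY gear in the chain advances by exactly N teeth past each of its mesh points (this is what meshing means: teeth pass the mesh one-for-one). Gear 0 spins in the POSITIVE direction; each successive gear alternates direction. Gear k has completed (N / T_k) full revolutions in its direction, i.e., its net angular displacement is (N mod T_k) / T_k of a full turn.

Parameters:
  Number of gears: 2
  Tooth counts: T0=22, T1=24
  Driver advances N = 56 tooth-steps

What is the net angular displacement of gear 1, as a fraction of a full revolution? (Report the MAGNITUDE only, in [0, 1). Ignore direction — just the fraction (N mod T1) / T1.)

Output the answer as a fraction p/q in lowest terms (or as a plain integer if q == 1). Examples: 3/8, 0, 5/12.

Answer: 1/3

Derivation:
Chain of 2 gears, tooth counts: [22, 24]
  gear 0: T0=22, direction=positive, advance = 56 mod 22 = 12 teeth = 12/22 turn
  gear 1: T1=24, direction=negative, advance = 56 mod 24 = 8 teeth = 8/24 turn
Gear 1: 56 mod 24 = 8
Fraction = 8 / 24 = 1/3 (gcd(8,24)=8) = 1/3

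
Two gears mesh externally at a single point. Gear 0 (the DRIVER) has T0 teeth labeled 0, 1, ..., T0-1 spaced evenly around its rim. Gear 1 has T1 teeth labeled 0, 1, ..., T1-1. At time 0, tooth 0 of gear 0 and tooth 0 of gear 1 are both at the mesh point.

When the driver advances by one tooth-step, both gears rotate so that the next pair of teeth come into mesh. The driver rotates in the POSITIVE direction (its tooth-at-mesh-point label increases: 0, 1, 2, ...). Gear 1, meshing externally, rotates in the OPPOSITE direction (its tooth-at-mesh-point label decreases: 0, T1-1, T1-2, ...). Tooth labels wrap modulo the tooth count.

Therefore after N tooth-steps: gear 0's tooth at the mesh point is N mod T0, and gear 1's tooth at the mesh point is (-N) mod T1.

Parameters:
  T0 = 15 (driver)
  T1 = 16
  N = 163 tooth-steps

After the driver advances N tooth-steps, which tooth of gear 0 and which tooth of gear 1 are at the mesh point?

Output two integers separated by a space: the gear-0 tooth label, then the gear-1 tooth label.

Answer: 13 13

Derivation:
Gear 0 (driver, T0=15): tooth at mesh = N mod T0
  163 = 10 * 15 + 13, so 163 mod 15 = 13
  gear 0 tooth = 13
Gear 1 (driven, T1=16): tooth at mesh = (-N) mod T1
  163 = 10 * 16 + 3, so 163 mod 16 = 3
  (-163) mod 16 = (-3) mod 16 = 16 - 3 = 13
Mesh after 163 steps: gear-0 tooth 13 meets gear-1 tooth 13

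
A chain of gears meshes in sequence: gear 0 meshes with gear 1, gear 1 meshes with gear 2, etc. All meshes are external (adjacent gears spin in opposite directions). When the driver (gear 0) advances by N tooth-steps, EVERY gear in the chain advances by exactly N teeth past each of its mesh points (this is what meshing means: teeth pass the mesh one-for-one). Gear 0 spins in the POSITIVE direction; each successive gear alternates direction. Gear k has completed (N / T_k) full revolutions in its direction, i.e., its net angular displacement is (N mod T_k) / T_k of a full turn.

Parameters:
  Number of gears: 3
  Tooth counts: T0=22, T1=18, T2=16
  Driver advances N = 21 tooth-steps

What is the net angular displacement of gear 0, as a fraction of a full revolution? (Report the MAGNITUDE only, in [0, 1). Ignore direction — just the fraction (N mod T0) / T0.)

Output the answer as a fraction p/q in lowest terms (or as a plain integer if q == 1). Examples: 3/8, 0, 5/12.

Answer: 21/22

Derivation:
Chain of 3 gears, tooth counts: [22, 18, 16]
  gear 0: T0=22, direction=positive, advance = 21 mod 22 = 21 teeth = 21/22 turn
  gear 1: T1=18, direction=negative, advance = 21 mod 18 = 3 teeth = 3/18 turn
  gear 2: T2=16, direction=positive, advance = 21 mod 16 = 5 teeth = 5/16 turn
Gear 0: 21 mod 22 = 21
Fraction = 21 / 22 = 21/22 (gcd(21,22)=1) = 21/22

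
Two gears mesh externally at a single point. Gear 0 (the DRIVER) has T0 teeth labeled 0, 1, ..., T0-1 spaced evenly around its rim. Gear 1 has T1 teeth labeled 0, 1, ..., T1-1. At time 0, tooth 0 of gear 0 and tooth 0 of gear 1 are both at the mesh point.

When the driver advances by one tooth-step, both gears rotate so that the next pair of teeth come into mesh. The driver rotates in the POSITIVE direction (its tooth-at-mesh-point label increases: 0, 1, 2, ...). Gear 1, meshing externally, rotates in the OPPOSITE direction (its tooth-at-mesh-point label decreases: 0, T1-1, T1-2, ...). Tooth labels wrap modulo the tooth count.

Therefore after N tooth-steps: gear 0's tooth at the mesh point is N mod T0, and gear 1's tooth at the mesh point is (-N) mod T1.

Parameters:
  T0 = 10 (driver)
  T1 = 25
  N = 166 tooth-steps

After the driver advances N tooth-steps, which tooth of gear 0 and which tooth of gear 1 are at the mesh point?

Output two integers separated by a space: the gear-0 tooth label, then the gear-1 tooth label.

Answer: 6 9

Derivation:
Gear 0 (driver, T0=10): tooth at mesh = N mod T0
  166 = 16 * 10 + 6, so 166 mod 10 = 6
  gear 0 tooth = 6
Gear 1 (driven, T1=25): tooth at mesh = (-N) mod T1
  166 = 6 * 25 + 16, so 166 mod 25 = 16
  (-166) mod 25 = (-16) mod 25 = 25 - 16 = 9
Mesh after 166 steps: gear-0 tooth 6 meets gear-1 tooth 9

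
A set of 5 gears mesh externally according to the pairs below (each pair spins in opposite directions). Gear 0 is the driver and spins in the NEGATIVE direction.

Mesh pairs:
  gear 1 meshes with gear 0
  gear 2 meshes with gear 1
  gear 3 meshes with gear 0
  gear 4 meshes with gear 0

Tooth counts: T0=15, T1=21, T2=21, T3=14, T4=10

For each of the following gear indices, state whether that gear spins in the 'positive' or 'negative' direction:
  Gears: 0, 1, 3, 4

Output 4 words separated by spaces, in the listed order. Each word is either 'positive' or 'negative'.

Gear 0 (driver): negative (depth 0)
  gear 1: meshes with gear 0 -> depth 1 -> positive (opposite of gear 0)
  gear 2: meshes with gear 1 -> depth 2 -> negative (opposite of gear 1)
  gear 3: meshes with gear 0 -> depth 1 -> positive (opposite of gear 0)
  gear 4: meshes with gear 0 -> depth 1 -> positive (opposite of gear 0)
Queried indices 0, 1, 3, 4 -> negative, positive, positive, positive

Answer: negative positive positive positive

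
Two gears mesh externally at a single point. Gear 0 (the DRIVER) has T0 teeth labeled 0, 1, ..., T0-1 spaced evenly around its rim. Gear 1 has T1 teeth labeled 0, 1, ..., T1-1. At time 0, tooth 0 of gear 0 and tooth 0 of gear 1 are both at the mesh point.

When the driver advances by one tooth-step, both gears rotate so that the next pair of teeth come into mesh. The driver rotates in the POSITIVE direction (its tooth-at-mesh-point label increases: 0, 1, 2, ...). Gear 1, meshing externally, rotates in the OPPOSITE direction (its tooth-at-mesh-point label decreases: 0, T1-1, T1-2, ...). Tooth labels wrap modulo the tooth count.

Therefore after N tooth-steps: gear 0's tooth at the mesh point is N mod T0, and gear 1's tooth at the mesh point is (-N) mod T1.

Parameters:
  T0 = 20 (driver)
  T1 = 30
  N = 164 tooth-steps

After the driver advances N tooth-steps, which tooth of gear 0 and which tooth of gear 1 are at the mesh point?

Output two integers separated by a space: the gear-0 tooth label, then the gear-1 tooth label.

Answer: 4 16

Derivation:
Gear 0 (driver, T0=20): tooth at mesh = N mod T0
  164 = 8 * 20 + 4, so 164 mod 20 = 4
  gear 0 tooth = 4
Gear 1 (driven, T1=30): tooth at mesh = (-N) mod T1
  164 = 5 * 30 + 14, so 164 mod 30 = 14
  (-164) mod 30 = (-14) mod 30 = 30 - 14 = 16
Mesh after 164 steps: gear-0 tooth 4 meets gear-1 tooth 16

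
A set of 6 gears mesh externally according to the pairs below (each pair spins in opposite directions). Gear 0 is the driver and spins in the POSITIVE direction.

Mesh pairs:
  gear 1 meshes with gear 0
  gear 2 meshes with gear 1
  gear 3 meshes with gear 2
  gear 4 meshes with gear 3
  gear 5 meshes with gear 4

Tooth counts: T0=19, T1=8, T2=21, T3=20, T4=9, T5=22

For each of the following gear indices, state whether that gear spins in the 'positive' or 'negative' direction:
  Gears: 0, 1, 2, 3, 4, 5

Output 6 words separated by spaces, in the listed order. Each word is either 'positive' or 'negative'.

Gear 0 (driver): positive (depth 0)
  gear 1: meshes with gear 0 -> depth 1 -> negative (opposite of gear 0)
  gear 2: meshes with gear 1 -> depth 2 -> positive (opposite of gear 1)
  gear 3: meshes with gear 2 -> depth 3 -> negative (opposite of gear 2)
  gear 4: meshes with gear 3 -> depth 4 -> positive (opposite of gear 3)
  gear 5: meshes with gear 4 -> depth 5 -> negative (opposite of gear 4)
Queried indices 0, 1, 2, 3, 4, 5 -> positive, negative, positive, negative, positive, negative

Answer: positive negative positive negative positive negative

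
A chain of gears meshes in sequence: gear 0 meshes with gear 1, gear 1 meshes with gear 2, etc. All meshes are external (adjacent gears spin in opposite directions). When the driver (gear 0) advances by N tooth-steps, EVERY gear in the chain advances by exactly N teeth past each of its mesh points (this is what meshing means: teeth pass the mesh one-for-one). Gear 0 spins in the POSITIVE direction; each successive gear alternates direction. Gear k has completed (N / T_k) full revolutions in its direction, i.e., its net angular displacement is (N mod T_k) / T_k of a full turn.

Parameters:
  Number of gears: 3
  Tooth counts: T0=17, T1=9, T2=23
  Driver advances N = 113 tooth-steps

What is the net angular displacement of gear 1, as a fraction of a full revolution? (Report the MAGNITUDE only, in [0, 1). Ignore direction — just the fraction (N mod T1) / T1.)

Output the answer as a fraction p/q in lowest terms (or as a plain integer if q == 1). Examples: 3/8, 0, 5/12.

Chain of 3 gears, tooth counts: [17, 9, 23]
  gear 0: T0=17, direction=positive, advance = 113 mod 17 = 11 teeth = 11/17 turn
  gear 1: T1=9, direction=negative, advance = 113 mod 9 = 5 teeth = 5/9 turn
  gear 2: T2=23, direction=positive, advance = 113 mod 23 = 21 teeth = 21/23 turn
Gear 1: 113 mod 9 = 5
Fraction = 5 / 9 = 5/9 (gcd(5,9)=1) = 5/9

Answer: 5/9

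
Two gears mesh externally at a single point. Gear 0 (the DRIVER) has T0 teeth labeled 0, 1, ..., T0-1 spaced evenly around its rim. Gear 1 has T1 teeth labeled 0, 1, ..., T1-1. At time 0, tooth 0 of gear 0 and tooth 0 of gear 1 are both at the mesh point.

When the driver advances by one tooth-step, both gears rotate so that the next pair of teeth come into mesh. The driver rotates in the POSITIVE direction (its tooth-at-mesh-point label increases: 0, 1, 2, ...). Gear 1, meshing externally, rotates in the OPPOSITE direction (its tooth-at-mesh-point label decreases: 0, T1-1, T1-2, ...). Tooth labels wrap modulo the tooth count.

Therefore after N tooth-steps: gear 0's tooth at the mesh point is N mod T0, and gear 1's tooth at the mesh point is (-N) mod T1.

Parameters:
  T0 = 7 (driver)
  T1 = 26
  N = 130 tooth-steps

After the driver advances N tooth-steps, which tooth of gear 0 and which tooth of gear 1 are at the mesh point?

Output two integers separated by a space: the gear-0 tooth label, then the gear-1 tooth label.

Gear 0 (driver, T0=7): tooth at mesh = N mod T0
  130 = 18 * 7 + 4, so 130 mod 7 = 4
  gear 0 tooth = 4
Gear 1 (driven, T1=26): tooth at mesh = (-N) mod T1
  130 = 5 * 26 + 0, so 130 mod 26 = 0
  (-130) mod 26 = 0
Mesh after 130 steps: gear-0 tooth 4 meets gear-1 tooth 0

Answer: 4 0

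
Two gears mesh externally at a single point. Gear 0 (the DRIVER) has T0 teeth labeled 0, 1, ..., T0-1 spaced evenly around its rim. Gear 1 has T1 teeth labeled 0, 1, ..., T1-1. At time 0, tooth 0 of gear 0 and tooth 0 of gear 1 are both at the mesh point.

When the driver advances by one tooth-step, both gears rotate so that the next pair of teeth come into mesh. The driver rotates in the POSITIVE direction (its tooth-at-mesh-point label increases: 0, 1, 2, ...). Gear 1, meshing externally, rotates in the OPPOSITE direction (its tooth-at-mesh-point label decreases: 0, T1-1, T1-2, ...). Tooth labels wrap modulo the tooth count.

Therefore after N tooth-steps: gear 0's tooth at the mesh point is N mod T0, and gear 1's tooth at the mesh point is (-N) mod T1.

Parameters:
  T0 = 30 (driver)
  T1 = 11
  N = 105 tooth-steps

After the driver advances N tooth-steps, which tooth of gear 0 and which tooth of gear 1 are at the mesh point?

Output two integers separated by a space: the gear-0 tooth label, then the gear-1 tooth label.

Answer: 15 5

Derivation:
Gear 0 (driver, T0=30): tooth at mesh = N mod T0
  105 = 3 * 30 + 15, so 105 mod 30 = 15
  gear 0 tooth = 15
Gear 1 (driven, T1=11): tooth at mesh = (-N) mod T1
  105 = 9 * 11 + 6, so 105 mod 11 = 6
  (-105) mod 11 = (-6) mod 11 = 11 - 6 = 5
Mesh after 105 steps: gear-0 tooth 15 meets gear-1 tooth 5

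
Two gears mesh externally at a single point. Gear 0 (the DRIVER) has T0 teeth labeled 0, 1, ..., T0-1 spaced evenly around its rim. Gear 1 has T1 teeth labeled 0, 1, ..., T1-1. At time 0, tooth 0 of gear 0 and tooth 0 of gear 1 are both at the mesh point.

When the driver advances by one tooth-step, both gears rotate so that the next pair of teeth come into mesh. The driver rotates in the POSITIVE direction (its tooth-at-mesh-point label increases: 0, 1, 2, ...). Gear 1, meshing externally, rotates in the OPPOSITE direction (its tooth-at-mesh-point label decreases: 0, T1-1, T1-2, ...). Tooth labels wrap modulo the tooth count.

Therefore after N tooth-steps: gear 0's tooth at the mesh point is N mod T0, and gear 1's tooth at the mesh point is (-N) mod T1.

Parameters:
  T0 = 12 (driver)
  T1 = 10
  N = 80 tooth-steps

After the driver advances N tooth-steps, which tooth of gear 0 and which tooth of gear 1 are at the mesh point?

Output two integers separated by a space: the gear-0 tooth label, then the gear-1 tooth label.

Answer: 8 0

Derivation:
Gear 0 (driver, T0=12): tooth at mesh = N mod T0
  80 = 6 * 12 + 8, so 80 mod 12 = 8
  gear 0 tooth = 8
Gear 1 (driven, T1=10): tooth at mesh = (-N) mod T1
  80 = 8 * 10 + 0, so 80 mod 10 = 0
  (-80) mod 10 = 0
Mesh after 80 steps: gear-0 tooth 8 meets gear-1 tooth 0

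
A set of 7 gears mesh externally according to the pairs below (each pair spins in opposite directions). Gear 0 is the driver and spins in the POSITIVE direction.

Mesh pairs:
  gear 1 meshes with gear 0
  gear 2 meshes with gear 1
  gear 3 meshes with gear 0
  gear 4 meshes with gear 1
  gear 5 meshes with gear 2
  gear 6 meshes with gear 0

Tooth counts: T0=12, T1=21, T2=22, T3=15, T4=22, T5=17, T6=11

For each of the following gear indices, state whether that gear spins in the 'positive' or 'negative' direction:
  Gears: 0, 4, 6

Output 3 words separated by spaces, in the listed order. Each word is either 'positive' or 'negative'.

Gear 0 (driver): positive (depth 0)
  gear 1: meshes with gear 0 -> depth 1 -> negative (opposite of gear 0)
  gear 2: meshes with gear 1 -> depth 2 -> positive (opposite of gear 1)
  gear 3: meshes with gear 0 -> depth 1 -> negative (opposite of gear 0)
  gear 4: meshes with gear 1 -> depth 2 -> positive (opposite of gear 1)
  gear 5: meshes with gear 2 -> depth 3 -> negative (opposite of gear 2)
  gear 6: meshes with gear 0 -> depth 1 -> negative (opposite of gear 0)
Queried indices 0, 4, 6 -> positive, positive, negative

Answer: positive positive negative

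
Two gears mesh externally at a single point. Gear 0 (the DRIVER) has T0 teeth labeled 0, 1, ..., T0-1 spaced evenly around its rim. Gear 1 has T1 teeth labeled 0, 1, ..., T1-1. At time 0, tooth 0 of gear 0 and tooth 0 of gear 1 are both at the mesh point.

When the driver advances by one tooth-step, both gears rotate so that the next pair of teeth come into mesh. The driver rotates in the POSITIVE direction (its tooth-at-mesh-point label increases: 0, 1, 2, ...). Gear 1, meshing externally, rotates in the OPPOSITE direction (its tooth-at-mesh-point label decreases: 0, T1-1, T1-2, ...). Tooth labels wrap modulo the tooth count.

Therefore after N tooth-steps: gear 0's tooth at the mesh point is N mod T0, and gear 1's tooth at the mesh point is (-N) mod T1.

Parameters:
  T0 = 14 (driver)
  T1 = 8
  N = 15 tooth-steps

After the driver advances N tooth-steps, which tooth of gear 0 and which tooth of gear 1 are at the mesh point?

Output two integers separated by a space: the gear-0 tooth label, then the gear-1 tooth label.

Answer: 1 1

Derivation:
Gear 0 (driver, T0=14): tooth at mesh = N mod T0
  15 = 1 * 14 + 1, so 15 mod 14 = 1
  gear 0 tooth = 1
Gear 1 (driven, T1=8): tooth at mesh = (-N) mod T1
  15 = 1 * 8 + 7, so 15 mod 8 = 7
  (-15) mod 8 = (-7) mod 8 = 8 - 7 = 1
Mesh after 15 steps: gear-0 tooth 1 meets gear-1 tooth 1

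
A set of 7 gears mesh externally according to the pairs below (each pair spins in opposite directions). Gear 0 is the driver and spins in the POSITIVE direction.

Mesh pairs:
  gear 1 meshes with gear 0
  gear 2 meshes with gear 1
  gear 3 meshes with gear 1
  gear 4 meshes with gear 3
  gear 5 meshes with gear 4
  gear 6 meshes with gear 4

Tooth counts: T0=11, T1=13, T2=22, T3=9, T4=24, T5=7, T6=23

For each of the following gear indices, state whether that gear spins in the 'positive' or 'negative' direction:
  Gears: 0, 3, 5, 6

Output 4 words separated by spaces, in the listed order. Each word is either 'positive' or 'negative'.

Gear 0 (driver): positive (depth 0)
  gear 1: meshes with gear 0 -> depth 1 -> negative (opposite of gear 0)
  gear 2: meshes with gear 1 -> depth 2 -> positive (opposite of gear 1)
  gear 3: meshes with gear 1 -> depth 2 -> positive (opposite of gear 1)
  gear 4: meshes with gear 3 -> depth 3 -> negative (opposite of gear 3)
  gear 5: meshes with gear 4 -> depth 4 -> positive (opposite of gear 4)
  gear 6: meshes with gear 4 -> depth 4 -> positive (opposite of gear 4)
Queried indices 0, 3, 5, 6 -> positive, positive, positive, positive

Answer: positive positive positive positive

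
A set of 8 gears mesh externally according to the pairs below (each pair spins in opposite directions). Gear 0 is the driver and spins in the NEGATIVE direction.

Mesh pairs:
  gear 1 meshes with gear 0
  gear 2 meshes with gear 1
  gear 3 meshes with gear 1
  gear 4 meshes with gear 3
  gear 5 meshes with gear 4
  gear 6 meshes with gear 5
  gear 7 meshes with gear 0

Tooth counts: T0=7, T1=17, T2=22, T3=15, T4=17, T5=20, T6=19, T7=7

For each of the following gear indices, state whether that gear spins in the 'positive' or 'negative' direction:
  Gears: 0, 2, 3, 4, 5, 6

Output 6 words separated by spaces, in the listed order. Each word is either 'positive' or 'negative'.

Gear 0 (driver): negative (depth 0)
  gear 1: meshes with gear 0 -> depth 1 -> positive (opposite of gear 0)
  gear 2: meshes with gear 1 -> depth 2 -> negative (opposite of gear 1)
  gear 3: meshes with gear 1 -> depth 2 -> negative (opposite of gear 1)
  gear 4: meshes with gear 3 -> depth 3 -> positive (opposite of gear 3)
  gear 5: meshes with gear 4 -> depth 4 -> negative (opposite of gear 4)
  gear 6: meshes with gear 5 -> depth 5 -> positive (opposite of gear 5)
  gear 7: meshes with gear 0 -> depth 1 -> positive (opposite of gear 0)
Queried indices 0, 2, 3, 4, 5, 6 -> negative, negative, negative, positive, negative, positive

Answer: negative negative negative positive negative positive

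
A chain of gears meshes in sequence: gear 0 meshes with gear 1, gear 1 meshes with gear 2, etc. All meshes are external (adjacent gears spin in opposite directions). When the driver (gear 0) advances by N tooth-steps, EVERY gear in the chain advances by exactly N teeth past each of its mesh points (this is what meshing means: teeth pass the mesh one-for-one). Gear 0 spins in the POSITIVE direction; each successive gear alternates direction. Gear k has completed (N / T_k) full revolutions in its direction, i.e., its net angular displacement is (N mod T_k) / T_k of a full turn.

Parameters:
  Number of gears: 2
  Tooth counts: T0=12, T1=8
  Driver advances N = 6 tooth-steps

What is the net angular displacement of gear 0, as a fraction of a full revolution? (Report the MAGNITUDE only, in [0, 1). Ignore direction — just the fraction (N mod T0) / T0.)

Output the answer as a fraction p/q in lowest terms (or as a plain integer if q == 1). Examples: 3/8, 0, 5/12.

Answer: 1/2

Derivation:
Chain of 2 gears, tooth counts: [12, 8]
  gear 0: T0=12, direction=positive, advance = 6 mod 12 = 6 teeth = 6/12 turn
  gear 1: T1=8, direction=negative, advance = 6 mod 8 = 6 teeth = 6/8 turn
Gear 0: 6 mod 12 = 6
Fraction = 6 / 12 = 1/2 (gcd(6,12)=6) = 1/2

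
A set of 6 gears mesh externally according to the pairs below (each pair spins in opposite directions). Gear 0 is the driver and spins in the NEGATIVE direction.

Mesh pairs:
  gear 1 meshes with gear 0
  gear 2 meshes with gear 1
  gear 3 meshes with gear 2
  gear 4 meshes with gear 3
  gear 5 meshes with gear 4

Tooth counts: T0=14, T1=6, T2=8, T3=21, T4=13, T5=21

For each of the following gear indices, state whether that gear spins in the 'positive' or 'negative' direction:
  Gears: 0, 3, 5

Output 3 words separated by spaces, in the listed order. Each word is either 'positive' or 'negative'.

Gear 0 (driver): negative (depth 0)
  gear 1: meshes with gear 0 -> depth 1 -> positive (opposite of gear 0)
  gear 2: meshes with gear 1 -> depth 2 -> negative (opposite of gear 1)
  gear 3: meshes with gear 2 -> depth 3 -> positive (opposite of gear 2)
  gear 4: meshes with gear 3 -> depth 4 -> negative (opposite of gear 3)
  gear 5: meshes with gear 4 -> depth 5 -> positive (opposite of gear 4)
Queried indices 0, 3, 5 -> negative, positive, positive

Answer: negative positive positive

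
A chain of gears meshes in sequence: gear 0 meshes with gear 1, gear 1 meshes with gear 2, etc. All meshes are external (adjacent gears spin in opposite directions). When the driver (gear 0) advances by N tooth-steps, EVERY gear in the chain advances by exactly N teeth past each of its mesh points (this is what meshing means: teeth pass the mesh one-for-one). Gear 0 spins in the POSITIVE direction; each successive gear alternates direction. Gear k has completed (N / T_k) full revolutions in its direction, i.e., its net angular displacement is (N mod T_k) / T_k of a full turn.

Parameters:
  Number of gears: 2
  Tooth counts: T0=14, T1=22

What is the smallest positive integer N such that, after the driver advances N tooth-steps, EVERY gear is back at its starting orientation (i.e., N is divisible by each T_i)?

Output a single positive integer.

Gear k returns to start when N is a multiple of T_k.
All gears at start simultaneously when N is a common multiple of [14, 22]; the smallest such N is lcm(14, 22).
Start: lcm = T0 = 14
Fold in T1=22: gcd(14, 22) = 2; lcm(14, 22) = 14 * 22 / 2 = 308 / 2 = 154
Full cycle length = 154

Answer: 154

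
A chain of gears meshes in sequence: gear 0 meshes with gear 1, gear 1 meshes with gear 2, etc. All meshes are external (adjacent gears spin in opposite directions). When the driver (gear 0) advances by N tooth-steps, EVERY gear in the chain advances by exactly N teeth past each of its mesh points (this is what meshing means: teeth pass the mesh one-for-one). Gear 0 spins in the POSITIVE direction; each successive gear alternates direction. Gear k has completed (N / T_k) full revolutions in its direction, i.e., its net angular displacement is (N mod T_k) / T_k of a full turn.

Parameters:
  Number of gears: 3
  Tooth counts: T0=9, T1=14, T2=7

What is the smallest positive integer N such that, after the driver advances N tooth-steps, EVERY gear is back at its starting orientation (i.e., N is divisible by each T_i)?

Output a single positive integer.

Answer: 126

Derivation:
Gear k returns to start when N is a multiple of T_k.
All gears at start simultaneously when N is a common multiple of [9, 14, 7]; the smallest such N is lcm(9, 14, 7).
Start: lcm = T0 = 9
Fold in T1=14: gcd(9, 14) = 1; lcm(9, 14) = 9 * 14 / 1 = 126 / 1 = 126
Fold in T2=7: gcd(126, 7) = 7; lcm(126, 7) = 126 * 7 / 7 = 882 / 7 = 126
Full cycle length = 126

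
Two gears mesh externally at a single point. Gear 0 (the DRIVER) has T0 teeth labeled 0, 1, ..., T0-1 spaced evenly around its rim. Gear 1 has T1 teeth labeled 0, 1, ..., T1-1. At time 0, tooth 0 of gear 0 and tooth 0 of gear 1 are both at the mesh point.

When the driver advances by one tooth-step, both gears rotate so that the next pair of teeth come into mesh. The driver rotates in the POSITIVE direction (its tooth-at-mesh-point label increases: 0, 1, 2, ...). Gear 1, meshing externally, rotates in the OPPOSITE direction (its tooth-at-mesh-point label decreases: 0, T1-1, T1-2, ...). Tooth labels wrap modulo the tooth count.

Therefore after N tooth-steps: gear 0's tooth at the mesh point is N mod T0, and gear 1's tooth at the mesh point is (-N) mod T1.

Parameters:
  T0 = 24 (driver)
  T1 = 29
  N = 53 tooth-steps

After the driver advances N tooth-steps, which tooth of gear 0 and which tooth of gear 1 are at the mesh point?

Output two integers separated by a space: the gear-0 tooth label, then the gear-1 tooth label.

Gear 0 (driver, T0=24): tooth at mesh = N mod T0
  53 = 2 * 24 + 5, so 53 mod 24 = 5
  gear 0 tooth = 5
Gear 1 (driven, T1=29): tooth at mesh = (-N) mod T1
  53 = 1 * 29 + 24, so 53 mod 29 = 24
  (-53) mod 29 = (-24) mod 29 = 29 - 24 = 5
Mesh after 53 steps: gear-0 tooth 5 meets gear-1 tooth 5

Answer: 5 5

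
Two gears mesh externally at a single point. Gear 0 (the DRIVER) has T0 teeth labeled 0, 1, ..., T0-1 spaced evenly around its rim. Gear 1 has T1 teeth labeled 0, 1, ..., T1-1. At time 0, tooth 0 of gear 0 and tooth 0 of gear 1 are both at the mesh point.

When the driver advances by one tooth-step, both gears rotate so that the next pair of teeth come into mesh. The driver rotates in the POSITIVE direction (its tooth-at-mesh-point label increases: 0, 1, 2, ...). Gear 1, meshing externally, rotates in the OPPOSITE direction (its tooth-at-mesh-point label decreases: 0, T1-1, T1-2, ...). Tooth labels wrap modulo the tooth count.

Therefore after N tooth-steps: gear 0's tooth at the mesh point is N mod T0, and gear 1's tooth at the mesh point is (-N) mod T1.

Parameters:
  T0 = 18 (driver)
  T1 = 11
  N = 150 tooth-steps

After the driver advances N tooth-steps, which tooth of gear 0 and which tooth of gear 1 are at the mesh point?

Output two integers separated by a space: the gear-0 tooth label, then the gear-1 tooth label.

Gear 0 (driver, T0=18): tooth at mesh = N mod T0
  150 = 8 * 18 + 6, so 150 mod 18 = 6
  gear 0 tooth = 6
Gear 1 (driven, T1=11): tooth at mesh = (-N) mod T1
  150 = 13 * 11 + 7, so 150 mod 11 = 7
  (-150) mod 11 = (-7) mod 11 = 11 - 7 = 4
Mesh after 150 steps: gear-0 tooth 6 meets gear-1 tooth 4

Answer: 6 4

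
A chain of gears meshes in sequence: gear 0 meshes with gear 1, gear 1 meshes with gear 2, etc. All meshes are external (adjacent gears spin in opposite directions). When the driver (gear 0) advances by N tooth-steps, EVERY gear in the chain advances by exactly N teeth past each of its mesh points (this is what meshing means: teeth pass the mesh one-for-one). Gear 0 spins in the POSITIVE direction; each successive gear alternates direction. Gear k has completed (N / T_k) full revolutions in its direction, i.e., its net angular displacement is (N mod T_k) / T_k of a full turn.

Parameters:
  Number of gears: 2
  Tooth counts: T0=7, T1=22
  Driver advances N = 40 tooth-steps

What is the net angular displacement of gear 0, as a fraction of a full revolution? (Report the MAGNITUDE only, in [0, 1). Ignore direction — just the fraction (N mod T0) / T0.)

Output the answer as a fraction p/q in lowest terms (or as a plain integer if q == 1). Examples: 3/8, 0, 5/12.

Answer: 5/7

Derivation:
Chain of 2 gears, tooth counts: [7, 22]
  gear 0: T0=7, direction=positive, advance = 40 mod 7 = 5 teeth = 5/7 turn
  gear 1: T1=22, direction=negative, advance = 40 mod 22 = 18 teeth = 18/22 turn
Gear 0: 40 mod 7 = 5
Fraction = 5 / 7 = 5/7 (gcd(5,7)=1) = 5/7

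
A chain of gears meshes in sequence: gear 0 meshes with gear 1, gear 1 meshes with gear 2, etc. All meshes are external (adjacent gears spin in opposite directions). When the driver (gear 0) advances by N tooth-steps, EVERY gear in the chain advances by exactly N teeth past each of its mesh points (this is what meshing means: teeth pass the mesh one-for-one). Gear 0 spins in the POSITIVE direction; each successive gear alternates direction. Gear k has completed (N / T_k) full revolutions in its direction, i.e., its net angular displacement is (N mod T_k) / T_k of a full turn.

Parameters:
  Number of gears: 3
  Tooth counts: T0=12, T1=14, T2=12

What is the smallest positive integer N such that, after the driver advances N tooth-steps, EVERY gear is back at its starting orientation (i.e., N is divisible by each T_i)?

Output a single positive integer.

Gear k returns to start when N is a multiple of T_k.
All gears at start simultaneously when N is a common multiple of [12, 14, 12]; the smallest such N is lcm(12, 14, 12).
Start: lcm = T0 = 12
Fold in T1=14: gcd(12, 14) = 2; lcm(12, 14) = 12 * 14 / 2 = 168 / 2 = 84
Fold in T2=12: gcd(84, 12) = 12; lcm(84, 12) = 84 * 12 / 12 = 1008 / 12 = 84
Full cycle length = 84

Answer: 84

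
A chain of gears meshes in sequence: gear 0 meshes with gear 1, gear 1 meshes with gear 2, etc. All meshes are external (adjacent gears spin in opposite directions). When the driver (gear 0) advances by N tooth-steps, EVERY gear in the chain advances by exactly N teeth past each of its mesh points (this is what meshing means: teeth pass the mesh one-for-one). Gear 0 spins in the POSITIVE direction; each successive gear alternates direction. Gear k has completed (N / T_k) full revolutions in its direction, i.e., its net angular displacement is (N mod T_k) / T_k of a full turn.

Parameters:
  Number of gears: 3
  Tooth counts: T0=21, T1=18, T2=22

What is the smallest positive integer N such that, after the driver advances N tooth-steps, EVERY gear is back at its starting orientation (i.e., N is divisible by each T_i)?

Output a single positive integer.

Answer: 1386

Derivation:
Gear k returns to start when N is a multiple of T_k.
All gears at start simultaneously when N is a common multiple of [21, 18, 22]; the smallest such N is lcm(21, 18, 22).
Start: lcm = T0 = 21
Fold in T1=18: gcd(21, 18) = 3; lcm(21, 18) = 21 * 18 / 3 = 378 / 3 = 126
Fold in T2=22: gcd(126, 22) = 2; lcm(126, 22) = 126 * 22 / 2 = 2772 / 2 = 1386
Full cycle length = 1386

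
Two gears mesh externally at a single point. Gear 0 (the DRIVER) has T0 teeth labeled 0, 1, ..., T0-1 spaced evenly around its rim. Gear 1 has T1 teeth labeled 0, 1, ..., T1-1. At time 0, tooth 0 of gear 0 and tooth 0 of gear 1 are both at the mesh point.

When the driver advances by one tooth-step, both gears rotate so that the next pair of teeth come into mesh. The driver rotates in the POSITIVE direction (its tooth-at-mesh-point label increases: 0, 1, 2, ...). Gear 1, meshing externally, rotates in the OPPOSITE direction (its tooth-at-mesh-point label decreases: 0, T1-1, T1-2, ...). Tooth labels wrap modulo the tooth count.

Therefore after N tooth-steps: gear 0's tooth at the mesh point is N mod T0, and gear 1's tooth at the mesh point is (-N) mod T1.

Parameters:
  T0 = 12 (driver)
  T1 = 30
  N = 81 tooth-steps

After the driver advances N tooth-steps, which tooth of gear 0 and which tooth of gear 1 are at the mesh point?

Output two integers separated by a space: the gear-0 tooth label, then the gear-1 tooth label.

Gear 0 (driver, T0=12): tooth at mesh = N mod T0
  81 = 6 * 12 + 9, so 81 mod 12 = 9
  gear 0 tooth = 9
Gear 1 (driven, T1=30): tooth at mesh = (-N) mod T1
  81 = 2 * 30 + 21, so 81 mod 30 = 21
  (-81) mod 30 = (-21) mod 30 = 30 - 21 = 9
Mesh after 81 steps: gear-0 tooth 9 meets gear-1 tooth 9

Answer: 9 9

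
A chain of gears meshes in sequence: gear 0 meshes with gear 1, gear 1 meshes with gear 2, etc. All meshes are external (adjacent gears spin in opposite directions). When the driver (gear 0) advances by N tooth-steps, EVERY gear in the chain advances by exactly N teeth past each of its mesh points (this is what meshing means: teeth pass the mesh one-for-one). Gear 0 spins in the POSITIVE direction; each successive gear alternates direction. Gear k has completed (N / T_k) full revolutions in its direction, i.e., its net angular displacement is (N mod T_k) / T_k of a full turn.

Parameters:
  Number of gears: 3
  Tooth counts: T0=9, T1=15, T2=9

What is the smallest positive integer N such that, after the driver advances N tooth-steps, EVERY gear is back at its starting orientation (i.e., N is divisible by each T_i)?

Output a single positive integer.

Answer: 45

Derivation:
Gear k returns to start when N is a multiple of T_k.
All gears at start simultaneously when N is a common multiple of [9, 15, 9]; the smallest such N is lcm(9, 15, 9).
Start: lcm = T0 = 9
Fold in T1=15: gcd(9, 15) = 3; lcm(9, 15) = 9 * 15 / 3 = 135 / 3 = 45
Fold in T2=9: gcd(45, 9) = 9; lcm(45, 9) = 45 * 9 / 9 = 405 / 9 = 45
Full cycle length = 45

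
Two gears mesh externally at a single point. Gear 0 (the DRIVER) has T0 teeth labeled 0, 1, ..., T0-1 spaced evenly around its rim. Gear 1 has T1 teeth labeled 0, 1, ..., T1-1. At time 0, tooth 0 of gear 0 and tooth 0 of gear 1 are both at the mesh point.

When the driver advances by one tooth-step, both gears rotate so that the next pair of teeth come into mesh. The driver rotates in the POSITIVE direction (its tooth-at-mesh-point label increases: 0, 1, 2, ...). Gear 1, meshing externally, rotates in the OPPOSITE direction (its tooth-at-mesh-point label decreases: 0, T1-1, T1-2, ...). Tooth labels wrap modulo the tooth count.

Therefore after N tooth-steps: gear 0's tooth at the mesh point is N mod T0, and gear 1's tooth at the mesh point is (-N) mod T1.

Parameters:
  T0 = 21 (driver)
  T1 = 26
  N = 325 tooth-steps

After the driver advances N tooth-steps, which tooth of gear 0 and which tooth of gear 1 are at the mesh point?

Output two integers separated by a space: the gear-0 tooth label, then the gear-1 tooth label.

Answer: 10 13

Derivation:
Gear 0 (driver, T0=21): tooth at mesh = N mod T0
  325 = 15 * 21 + 10, so 325 mod 21 = 10
  gear 0 tooth = 10
Gear 1 (driven, T1=26): tooth at mesh = (-N) mod T1
  325 = 12 * 26 + 13, so 325 mod 26 = 13
  (-325) mod 26 = (-13) mod 26 = 26 - 13 = 13
Mesh after 325 steps: gear-0 tooth 10 meets gear-1 tooth 13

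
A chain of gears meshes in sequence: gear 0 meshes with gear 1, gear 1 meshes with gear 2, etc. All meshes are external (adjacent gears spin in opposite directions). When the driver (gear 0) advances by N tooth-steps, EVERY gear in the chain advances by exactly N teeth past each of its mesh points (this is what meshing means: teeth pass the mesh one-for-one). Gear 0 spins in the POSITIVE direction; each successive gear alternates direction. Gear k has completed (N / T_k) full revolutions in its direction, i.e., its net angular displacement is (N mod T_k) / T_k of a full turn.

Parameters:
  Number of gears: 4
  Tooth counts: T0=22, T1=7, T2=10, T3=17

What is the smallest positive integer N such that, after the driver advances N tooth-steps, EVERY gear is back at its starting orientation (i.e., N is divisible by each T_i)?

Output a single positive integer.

Gear k returns to start when N is a multiple of T_k.
All gears at start simultaneously when N is a common multiple of [22, 7, 10, 17]; the smallest such N is lcm(22, 7, 10, 17).
Start: lcm = T0 = 22
Fold in T1=7: gcd(22, 7) = 1; lcm(22, 7) = 22 * 7 / 1 = 154 / 1 = 154
Fold in T2=10: gcd(154, 10) = 2; lcm(154, 10) = 154 * 10 / 2 = 1540 / 2 = 770
Fold in T3=17: gcd(770, 17) = 1; lcm(770, 17) = 770 * 17 / 1 = 13090 / 1 = 13090
Full cycle length = 13090

Answer: 13090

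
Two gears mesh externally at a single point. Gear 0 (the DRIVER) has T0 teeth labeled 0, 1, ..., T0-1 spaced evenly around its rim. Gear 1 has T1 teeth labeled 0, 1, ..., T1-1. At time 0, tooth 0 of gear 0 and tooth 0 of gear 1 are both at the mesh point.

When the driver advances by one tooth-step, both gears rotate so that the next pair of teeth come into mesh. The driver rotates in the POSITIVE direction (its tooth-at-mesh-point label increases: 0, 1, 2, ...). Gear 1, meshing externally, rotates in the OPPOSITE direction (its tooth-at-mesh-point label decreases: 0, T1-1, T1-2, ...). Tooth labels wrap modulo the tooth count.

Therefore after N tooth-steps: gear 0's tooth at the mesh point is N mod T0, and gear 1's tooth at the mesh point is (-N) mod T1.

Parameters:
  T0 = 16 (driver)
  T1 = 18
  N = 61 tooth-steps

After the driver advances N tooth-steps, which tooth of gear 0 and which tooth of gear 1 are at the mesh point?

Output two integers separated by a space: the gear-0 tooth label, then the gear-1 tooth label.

Answer: 13 11

Derivation:
Gear 0 (driver, T0=16): tooth at mesh = N mod T0
  61 = 3 * 16 + 13, so 61 mod 16 = 13
  gear 0 tooth = 13
Gear 1 (driven, T1=18): tooth at mesh = (-N) mod T1
  61 = 3 * 18 + 7, so 61 mod 18 = 7
  (-61) mod 18 = (-7) mod 18 = 18 - 7 = 11
Mesh after 61 steps: gear-0 tooth 13 meets gear-1 tooth 11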